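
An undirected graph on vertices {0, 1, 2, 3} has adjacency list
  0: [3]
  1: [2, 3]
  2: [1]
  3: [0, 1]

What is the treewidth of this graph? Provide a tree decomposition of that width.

Treewidth 1.
One such decomposition:
Bags: B1 = {1, 3}  B2 = {0, 3}  B3 = {1, 2}
Tree: B1–B2, B1–B3

Each bag holds 2 vertices, so the decomposition has width 1, which upper-bounds the treewidth. G has an edge, so its treewidth is at least 1. Combining the bounds, tw(G) = 1.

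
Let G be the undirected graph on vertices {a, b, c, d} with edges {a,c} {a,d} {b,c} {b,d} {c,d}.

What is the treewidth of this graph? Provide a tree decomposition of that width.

Every bag has size at most 3, so the width is 3 − 1 = 2 and tw(G) ≤ 2. For the lower bound, the 3 vertices {a, c, d} are pairwise adjacent, and any tree decomposition puts a clique entirely inside one bag — forcing width ≥ 2. Therefore the treewidth is 2.

Treewidth 2.
One such decomposition:
Bags: B1 = {a, c, d}  B2 = {b, c, d}
Tree: B1–B2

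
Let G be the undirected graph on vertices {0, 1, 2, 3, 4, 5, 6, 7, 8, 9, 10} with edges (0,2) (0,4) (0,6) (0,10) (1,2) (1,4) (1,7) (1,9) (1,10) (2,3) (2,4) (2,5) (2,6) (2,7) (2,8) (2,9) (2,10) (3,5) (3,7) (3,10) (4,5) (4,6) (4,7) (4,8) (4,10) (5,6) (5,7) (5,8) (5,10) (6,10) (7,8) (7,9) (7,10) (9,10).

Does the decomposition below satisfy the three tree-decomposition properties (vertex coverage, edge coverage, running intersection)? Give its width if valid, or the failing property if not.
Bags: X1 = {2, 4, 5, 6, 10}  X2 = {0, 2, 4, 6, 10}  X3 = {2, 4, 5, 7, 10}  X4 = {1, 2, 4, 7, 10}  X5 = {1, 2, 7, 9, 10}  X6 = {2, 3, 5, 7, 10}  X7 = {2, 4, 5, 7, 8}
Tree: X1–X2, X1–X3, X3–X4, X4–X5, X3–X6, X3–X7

Checking the three conditions: (i) the bags cover all of {0, 1, 2, 3, 4, 5, 6, 7, 8, 9, 10}; (ii) for each edge, some bag contains both endpoints; (iii) the bags containing any fixed vertex form a subtree. All hold, so the decomposition is valid with width 5 − 1 = 4.

Yes; width 4.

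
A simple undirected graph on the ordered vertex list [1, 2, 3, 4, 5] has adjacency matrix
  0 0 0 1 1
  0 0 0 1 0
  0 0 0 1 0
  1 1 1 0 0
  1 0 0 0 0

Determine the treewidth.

1

A width-1 tree decomposition is:
Bags: B1 = {1, 5}  B2 = {1, 4}  B3 = {3, 4}  B4 = {2, 4}
Tree: B1–B2, B2–B3, B2–B4
Every bag has size at most 2, so the width is 2 − 1 = 1 and tw(G) ≤ 1. Since G has at least one edge (e.g. 5–1), it is not an edgeless graph, so tw(G) ≥ 1. Combining the bounds, tw(G) = 1.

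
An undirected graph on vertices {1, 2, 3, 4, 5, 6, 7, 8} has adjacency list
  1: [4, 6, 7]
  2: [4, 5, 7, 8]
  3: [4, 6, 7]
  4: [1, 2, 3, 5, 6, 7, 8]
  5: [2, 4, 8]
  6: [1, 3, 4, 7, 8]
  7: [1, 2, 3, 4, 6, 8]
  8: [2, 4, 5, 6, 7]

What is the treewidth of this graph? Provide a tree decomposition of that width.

Treewidth 3.
One such decomposition:
Bags: B1 = {1, 4, 6, 7}  B2 = {4, 6, 7, 8}  B3 = {2, 4, 7, 8}  B4 = {2, 4, 5, 8}  B5 = {3, 4, 6, 7}
Tree: B1–B2, B2–B3, B3–B4, B2–B5

Each bag holds 4 vertices, so the decomposition has width 3, which upper-bounds the treewidth. On the other hand G contains the 4-clique {2, 4, 5, 8}. A clique must lie in a single bag of any decomposition, so no decomposition can have width below 3. Therefore the treewidth is 3.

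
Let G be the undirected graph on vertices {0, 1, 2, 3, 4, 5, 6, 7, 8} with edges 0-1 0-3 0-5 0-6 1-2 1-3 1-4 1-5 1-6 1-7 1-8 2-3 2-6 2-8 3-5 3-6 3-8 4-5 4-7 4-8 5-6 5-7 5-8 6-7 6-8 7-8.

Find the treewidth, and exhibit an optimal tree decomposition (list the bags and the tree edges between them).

Treewidth 4.
One optimal decomposition is:
Bags: B1 = {1, 4, 5, 7, 8}  B2 = {1, 5, 6, 7, 8}  B3 = {1, 3, 5, 6, 8}  B4 = {0, 1, 3, 5, 6}  B5 = {1, 2, 3, 6, 8}
Tree: B1–B2, B2–B3, B3–B4, B3–B5

Every bag has size at most 5, so the width is 5 − 1 = 4 and tw(G) ≤ 4. For the lower bound, the 5 vertices {1, 2, 3, 6, 8} are pairwise adjacent, and any tree decomposition puts a clique entirely inside one bag — forcing width ≥ 4. Hence tw(G) = 4 exactly.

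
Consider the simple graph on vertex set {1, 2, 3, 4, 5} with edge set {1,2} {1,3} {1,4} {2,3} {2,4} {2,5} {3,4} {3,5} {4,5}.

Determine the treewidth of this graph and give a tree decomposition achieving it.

Treewidth 3.
Bags: B1 = {1, 2, 3, 4}  B2 = {2, 3, 4, 5}
Tree: B1–B2

The largest bag has 4 vertices, giving width 3; this decomposition certifies tw(G) ≤ 3. On the other hand G contains the 4-clique {1, 2, 3, 4}. A clique must lie in a single bag of any decomposition, so no decomposition can have width below 3. Therefore the treewidth is 3.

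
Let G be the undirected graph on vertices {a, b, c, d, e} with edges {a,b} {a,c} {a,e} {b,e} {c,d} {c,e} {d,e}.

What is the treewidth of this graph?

2

A width-2 tree decomposition is:
Bags: B1 = {c, d, e}  B2 = {a, c, e}  B3 = {a, b, e}
Tree: B1–B2, B2–B3
Each bag holds 3 vertices, so the decomposition has width 2, which upper-bounds the treewidth. On the other hand G contains the 3-clique {c, d, e}. A clique must lie in a single bag of any decomposition, so no decomposition can have width below 2. Combining the bounds, tw(G) = 2.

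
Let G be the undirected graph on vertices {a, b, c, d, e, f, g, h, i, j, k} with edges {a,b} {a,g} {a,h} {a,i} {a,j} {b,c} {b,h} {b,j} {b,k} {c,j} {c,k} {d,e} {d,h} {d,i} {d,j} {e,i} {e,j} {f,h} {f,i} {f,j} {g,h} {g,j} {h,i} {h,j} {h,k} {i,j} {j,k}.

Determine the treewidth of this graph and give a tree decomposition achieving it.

Every bag has size at most 4, so the width is 4 − 1 = 3 and tw(G) ≤ 3. On the other hand G contains the 4-clique {d, e, i, j}. A clique must lie in a single bag of any decomposition, so no decomposition can have width below 3. The upper and lower bounds meet at 3, so that is the treewidth.

Treewidth 3.
One optimal decomposition is:
Bags: B1 = {a, b, h, j}  B2 = {a, g, h, j}  B3 = {a, h, i, j}  B4 = {d, h, i, j}  B5 = {b, h, j, k}  B6 = {d, e, i, j}  B7 = {f, h, i, j}  B8 = {b, c, j, k}
Tree: B1–B2, B1–B3, B3–B4, B1–B5, B4–B6, B4–B7, B5–B8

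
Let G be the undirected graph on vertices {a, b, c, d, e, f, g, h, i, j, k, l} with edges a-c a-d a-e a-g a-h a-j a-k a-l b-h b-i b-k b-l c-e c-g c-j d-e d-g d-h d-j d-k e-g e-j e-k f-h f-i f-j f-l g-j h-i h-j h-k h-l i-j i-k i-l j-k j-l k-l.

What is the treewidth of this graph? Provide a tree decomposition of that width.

Treewidth 4.
One optimal decomposition is:
Bags: B1 = {a, h, j, k, l}  B2 = {h, i, j, k, l}  B3 = {f, h, i, j, l}  B4 = {a, d, h, j, k}  B5 = {a, d, e, j, k}  B6 = {a, d, e, g, j}  B7 = {b, h, i, k, l}  B8 = {a, c, e, g, j}
Tree: B1–B2, B2–B3, B1–B4, B4–B5, B5–B6, B2–B7, B6–B8

Each bag holds 5 vertices, so the decomposition has width 4, which upper-bounds the treewidth. For the lower bound, the 5 vertices {a, d, e, g, j} are pairwise adjacent, and any tree decomposition puts a clique entirely inside one bag — forcing width ≥ 4. Therefore the treewidth is 4.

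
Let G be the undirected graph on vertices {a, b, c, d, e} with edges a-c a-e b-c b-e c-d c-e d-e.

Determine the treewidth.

A width-2 tree decomposition is:
Bags: B1 = {b, c, e}  B2 = {c, d, e}  B3 = {a, c, e}
Tree: B1–B2, B1–B3
Every bag has size at most 3, so the width is 3 − 1 = 2 and tw(G) ≤ 2. Conversely, {c, d, e} is a clique of size 3, and the vertices of any clique must share a bag in every tree decomposition; so some bag has ≥ 3 vertices and tw(G) ≥ 2. Therefore the treewidth is 2.

2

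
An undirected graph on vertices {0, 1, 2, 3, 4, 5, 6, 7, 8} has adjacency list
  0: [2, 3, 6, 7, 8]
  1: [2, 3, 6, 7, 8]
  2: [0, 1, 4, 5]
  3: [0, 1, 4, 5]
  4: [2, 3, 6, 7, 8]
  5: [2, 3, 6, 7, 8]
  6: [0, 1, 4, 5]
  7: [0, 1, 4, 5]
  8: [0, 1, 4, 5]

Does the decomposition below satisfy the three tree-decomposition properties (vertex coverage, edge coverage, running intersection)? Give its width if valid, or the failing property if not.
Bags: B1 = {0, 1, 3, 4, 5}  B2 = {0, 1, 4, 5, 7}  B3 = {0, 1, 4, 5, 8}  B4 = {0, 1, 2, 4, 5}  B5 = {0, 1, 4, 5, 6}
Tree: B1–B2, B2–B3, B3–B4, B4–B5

Vertex coverage: the bags together contain {0, 1, 2, 3, 4, 5, 6, 7, 8}, the full vertex set. Edge coverage: each edge of G has both endpoints in at least one bag. Running intersection: for every vertex, the bags containing it form a connected subtree. All three properties hold, so this is a valid tree decomposition of width max|bag| − 1 = 4, and hence tw(G) ≤ 4.

Yes; width 4.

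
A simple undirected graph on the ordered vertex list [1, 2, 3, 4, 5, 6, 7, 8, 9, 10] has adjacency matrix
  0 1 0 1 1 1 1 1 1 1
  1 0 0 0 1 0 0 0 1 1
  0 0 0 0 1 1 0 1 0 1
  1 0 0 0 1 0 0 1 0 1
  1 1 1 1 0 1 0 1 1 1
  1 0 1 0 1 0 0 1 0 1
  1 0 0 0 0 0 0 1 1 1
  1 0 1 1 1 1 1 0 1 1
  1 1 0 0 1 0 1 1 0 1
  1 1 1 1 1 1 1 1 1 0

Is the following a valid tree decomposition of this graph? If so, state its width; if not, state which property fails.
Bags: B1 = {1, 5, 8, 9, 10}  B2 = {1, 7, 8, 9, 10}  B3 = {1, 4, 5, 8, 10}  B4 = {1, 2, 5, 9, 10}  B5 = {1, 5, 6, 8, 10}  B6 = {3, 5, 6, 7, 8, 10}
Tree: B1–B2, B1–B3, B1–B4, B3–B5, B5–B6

No — bags containing vertex 7 are not connected in the tree.

A tree decomposition must satisfy three properties: every vertex lies in some bag; for every edge, both endpoints lie together in some bag; and for every vertex, the bags containing it form a connected subtree. Here bags containing vertex 7 are not connected in the tree, so the decomposition is invalid.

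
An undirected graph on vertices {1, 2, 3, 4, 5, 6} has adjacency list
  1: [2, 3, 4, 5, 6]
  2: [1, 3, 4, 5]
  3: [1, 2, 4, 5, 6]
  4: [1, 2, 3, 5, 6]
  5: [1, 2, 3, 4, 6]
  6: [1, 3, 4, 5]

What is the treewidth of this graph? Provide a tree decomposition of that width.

Treewidth 4.
One such decomposition:
Bags: B1 = {1, 2, 3, 4, 5}  B2 = {1, 3, 4, 5, 6}
Tree: B1–B2

Each bag holds 5 vertices, so the decomposition has width 4, which upper-bounds the treewidth. Conversely, {1, 2, 3, 4, 5} is a clique of size 5, and the vertices of any clique must share a bag in every tree decomposition; so some bag has ≥ 5 vertices and tw(G) ≥ 4. The upper and lower bounds meet at 4, so that is the treewidth.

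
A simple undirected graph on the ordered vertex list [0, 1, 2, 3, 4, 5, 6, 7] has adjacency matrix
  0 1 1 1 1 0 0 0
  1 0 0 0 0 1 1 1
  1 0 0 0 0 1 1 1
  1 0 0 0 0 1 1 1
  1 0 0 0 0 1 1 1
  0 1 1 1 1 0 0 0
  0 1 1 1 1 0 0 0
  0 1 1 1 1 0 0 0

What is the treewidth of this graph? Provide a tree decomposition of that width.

The largest bag has 5 vertices, giving width 4; this decomposition certifies tw(G) ≤ 4. For the lower bound: the 5 vertex sets {3,5}, {0,4}, {1,7}, {6}, {2} are disjoint, each induces a connected subgraph, and every pair is joined by at least one edge of G. Contracting each set to a single vertex therefore yields K_{5} as a minor, and since treewidth is minor-monotone, tw(G) ≥ tw(K_{5}) = 4. Combining the bounds, tw(G) = 4.

Treewidth 4.
One optimal decomposition is:
Bags: B1 = {0, 3, 5, 6, 7}  B2 = {0, 4, 5, 6, 7}  B3 = {0, 1, 5, 6, 7}  B4 = {0, 2, 5, 6, 7}
Tree: B1–B2, B2–B3, B3–B4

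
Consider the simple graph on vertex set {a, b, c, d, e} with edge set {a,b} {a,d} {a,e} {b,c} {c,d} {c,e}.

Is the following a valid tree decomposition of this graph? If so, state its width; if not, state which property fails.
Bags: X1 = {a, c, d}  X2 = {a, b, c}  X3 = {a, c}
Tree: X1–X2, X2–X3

No — vertex e appears in no bag.

A tree decomposition must satisfy three properties: every vertex lies in some bag; for every edge, both endpoints lie together in some bag; and for every vertex, the bags containing it form a connected subtree. Here vertex e appears in no bag, so the decomposition is invalid.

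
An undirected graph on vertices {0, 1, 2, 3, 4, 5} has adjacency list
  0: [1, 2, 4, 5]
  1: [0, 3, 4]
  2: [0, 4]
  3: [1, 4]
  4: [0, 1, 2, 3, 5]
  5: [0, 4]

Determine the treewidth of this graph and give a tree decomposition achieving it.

Treewidth 2.
Bags: B1 = {0, 1, 4}  B2 = {0, 2, 4}  B3 = {1, 3, 4}  B4 = {0, 4, 5}
Tree: B1–B2, B1–B3, B1–B4

The largest bag has 3 vertices, giving width 2; this decomposition certifies tw(G) ≤ 2. For the lower bound, the 3 vertices {0, 1, 4} are pairwise adjacent, and any tree decomposition puts a clique entirely inside one bag — forcing width ≥ 2. Hence tw(G) = 2 exactly.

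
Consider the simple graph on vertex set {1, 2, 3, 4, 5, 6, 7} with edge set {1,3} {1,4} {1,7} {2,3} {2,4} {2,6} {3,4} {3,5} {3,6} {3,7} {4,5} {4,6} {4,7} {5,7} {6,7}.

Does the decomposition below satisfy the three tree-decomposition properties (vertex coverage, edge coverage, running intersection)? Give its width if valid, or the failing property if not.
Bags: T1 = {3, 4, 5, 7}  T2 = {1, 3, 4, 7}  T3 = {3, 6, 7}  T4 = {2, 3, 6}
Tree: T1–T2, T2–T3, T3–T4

A tree decomposition must satisfy three properties: every vertex lies in some bag; for every edge, both endpoints lie together in some bag; and for every vertex, the bags containing it form a connected subtree. Here edge (4,6) lies in no bag, so the decomposition is invalid.

No — edge (4,6) lies in no bag.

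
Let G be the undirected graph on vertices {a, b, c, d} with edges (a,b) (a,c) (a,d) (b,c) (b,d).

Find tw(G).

2

A width-2 tree decomposition is:
Bags: B1 = {a, b, d}  B2 = {a, b, c}
Tree: B1–B2
Each bag holds 3 vertices, so the decomposition has width 2, which upper-bounds the treewidth. Conversely, {a, b, d} is a clique of size 3, and the vertices of any clique must share a bag in every tree decomposition; so some bag has ≥ 3 vertices and tw(G) ≥ 2. The upper and lower bounds meet at 2, so that is the treewidth.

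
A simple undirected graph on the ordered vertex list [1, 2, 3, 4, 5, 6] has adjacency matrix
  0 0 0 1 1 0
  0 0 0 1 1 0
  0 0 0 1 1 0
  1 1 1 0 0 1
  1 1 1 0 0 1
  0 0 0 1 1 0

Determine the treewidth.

2

A width-2 tree decomposition is:
Bags: B1 = {1, 4, 5}  B2 = {2, 4, 5}  B3 = {4, 5, 6}  B4 = {3, 4, 5}
Tree: B1–B2, B2–B3, B3–B4
The largest bag has 3 vertices, giving width 2; this decomposition certifies tw(G) ≤ 2. Since 5–1–4–2–5 is a cycle in G, G is not acyclic. Forests are exactly the graphs of treewidth ≤ 1, so tw(G) ≥ 2. Hence tw(G) = 2 exactly.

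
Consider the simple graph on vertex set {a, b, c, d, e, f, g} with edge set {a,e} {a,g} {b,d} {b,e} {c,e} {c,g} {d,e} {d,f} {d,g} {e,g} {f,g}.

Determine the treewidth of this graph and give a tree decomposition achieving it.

The largest bag has 3 vertices, giving width 2; this decomposition certifies tw(G) ≤ 2. On the other hand G contains the 3-clique {d, e, g}. A clique must lie in a single bag of any decomposition, so no decomposition can have width below 2. Therefore the treewidth is 2.

Treewidth 2.
One such decomposition:
Bags: B1 = {c, e, g}  B2 = {d, e, g}  B3 = {b, d, e}  B4 = {d, f, g}  B5 = {a, e, g}
Tree: B1–B2, B2–B3, B2–B4, B2–B5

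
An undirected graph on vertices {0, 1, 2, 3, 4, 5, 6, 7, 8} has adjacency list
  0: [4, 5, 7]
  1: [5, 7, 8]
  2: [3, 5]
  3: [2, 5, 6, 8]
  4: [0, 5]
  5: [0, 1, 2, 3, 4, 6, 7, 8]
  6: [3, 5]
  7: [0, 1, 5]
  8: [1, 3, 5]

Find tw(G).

A width-2 tree decomposition is:
Bags: B1 = {0, 5, 7}  B2 = {1, 5, 7}  B3 = {1, 5, 8}  B4 = {0, 4, 5}  B5 = {3, 5, 8}  B6 = {2, 3, 5}  B7 = {3, 5, 6}
Tree: B1–B2, B2–B3, B1–B4, B3–B5, B5–B6, B6–B7
Each bag holds 3 vertices, so the decomposition has width 2, which upper-bounds the treewidth. On the other hand G contains the 3-clique {0, 4, 5}. A clique must lie in a single bag of any decomposition, so no decomposition can have width below 2. The upper and lower bounds meet at 2, so that is the treewidth.

2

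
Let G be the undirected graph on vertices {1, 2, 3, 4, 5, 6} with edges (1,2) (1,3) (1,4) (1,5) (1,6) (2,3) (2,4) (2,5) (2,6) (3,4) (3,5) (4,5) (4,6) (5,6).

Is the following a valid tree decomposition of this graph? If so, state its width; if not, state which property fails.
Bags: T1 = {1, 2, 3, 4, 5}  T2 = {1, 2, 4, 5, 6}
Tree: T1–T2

Yes; width 4.

Every vertex of G appears in some bag (union = {1, 2, 3, 4, 5, 6}); every edge is covered by a bag; and for each vertex v the set of bags containing v is connected in the bag tree. The decomposition is therefore valid. The largest bag has 5 vertices, so the width is 4.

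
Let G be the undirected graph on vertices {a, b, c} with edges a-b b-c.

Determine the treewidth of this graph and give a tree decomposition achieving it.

The largest bag has 2 vertices, giving width 1; this decomposition certifies tw(G) ≤ 1. Since G has at least one edge (e.g. a–b), it is not an edgeless graph, so tw(G) ≥ 1. Hence tw(G) = 1 exactly.

Treewidth 1.
Bags: B1 = {a, b}  B2 = {b, c}
Tree: B1–B2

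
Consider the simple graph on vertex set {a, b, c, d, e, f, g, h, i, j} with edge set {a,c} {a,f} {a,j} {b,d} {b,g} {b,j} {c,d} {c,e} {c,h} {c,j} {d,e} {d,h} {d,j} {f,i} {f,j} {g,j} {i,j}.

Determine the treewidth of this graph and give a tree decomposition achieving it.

Each bag holds 3 vertices, so the decomposition has width 2, which upper-bounds the treewidth. For the lower bound, the 3 vertices {c, d, j} are pairwise adjacent, and any tree decomposition puts a clique entirely inside one bag — forcing width ≥ 2. Hence tw(G) = 2 exactly.

Treewidth 2.
One such decomposition:
Bags: B1 = {a, c, j}  B2 = {c, d, j}  B3 = {b, d, j}  B4 = {a, f, j}  B5 = {f, i, j}  B6 = {c, d, h}  B7 = {b, g, j}  B8 = {c, d, e}
Tree: B1–B2, B2–B3, B1–B4, B4–B5, B2–B6, B3–B7, B6–B8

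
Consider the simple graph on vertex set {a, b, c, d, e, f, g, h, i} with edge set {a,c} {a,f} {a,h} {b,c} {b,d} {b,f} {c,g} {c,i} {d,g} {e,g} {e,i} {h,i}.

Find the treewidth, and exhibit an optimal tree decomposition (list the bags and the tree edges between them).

The largest bag has 4 vertices, giving width 3; this decomposition certifies tw(G) ≤ 3. For the lower bound: the 4 vertex sets {a,f,h}, {b}, {c}, {d,e,g,i} are disjoint, each induces a connected subgraph, and every pair is joined by at least one edge of G. Contracting each set to a single vertex therefore yields K_{4} as a minor, and since treewidth is minor-monotone, tw(G) ≥ tw(K_{4}) = 3. Combining the bounds, tw(G) = 3.

Treewidth 3.
Bags: B1 = {a, b, f, h}  B2 = {a, b, c, h}  B3 = {b, c, h, i}  B4 = {b, c, d, i}  B5 = {c, d, g, i}  B6 = {d, e, g, i}
Tree: B1–B2, B2–B3, B3–B4, B4–B5, B5–B6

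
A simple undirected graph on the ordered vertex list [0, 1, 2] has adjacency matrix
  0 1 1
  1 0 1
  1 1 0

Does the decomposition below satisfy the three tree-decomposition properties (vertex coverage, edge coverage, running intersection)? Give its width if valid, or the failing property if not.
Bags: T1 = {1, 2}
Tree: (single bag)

A tree decomposition must satisfy three properties: every vertex lies in some bag; for every edge, both endpoints lie together in some bag; and for every vertex, the bags containing it form a connected subtree. Here vertex 0 appears in no bag, so the decomposition is invalid.

No — vertex 0 appears in no bag.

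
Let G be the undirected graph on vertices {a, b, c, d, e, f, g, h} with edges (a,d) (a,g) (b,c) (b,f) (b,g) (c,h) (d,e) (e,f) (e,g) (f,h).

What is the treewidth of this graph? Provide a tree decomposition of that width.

Each bag holds 3 vertices, so the decomposition has width 2, which upper-bounds the treewidth. The edges a–d–e–g–a form a cycle, so G is not a tree and its treewidth is at least 2. The upper and lower bounds meet at 2, so that is the treewidth.

Treewidth 2.
One optimal decomposition is:
Bags: B1 = {a, d, g}  B2 = {d, e, g}  B3 = {b, e, g}  B4 = {b, e, f}  B5 = {b, c, f}  B6 = {c, f, h}
Tree: B1–B2, B2–B3, B3–B4, B4–B5, B5–B6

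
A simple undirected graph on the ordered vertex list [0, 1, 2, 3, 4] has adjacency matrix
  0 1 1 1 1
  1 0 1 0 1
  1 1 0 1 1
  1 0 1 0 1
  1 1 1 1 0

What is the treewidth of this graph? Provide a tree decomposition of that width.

The largest bag has 4 vertices, giving width 3; this decomposition certifies tw(G) ≤ 3. Conversely, {0, 1, 2, 4} is a clique of size 4, and the vertices of any clique must share a bag in every tree decomposition; so some bag has ≥ 4 vertices and tw(G) ≥ 3. Therefore the treewidth is 3.

Treewidth 3.
One optimal decomposition is:
Bags: B1 = {0, 1, 2, 4}  B2 = {0, 2, 3, 4}
Tree: B1–B2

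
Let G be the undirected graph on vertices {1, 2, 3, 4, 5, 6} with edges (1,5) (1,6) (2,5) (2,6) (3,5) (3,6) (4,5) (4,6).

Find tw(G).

A width-2 tree decomposition is:
Bags: B1 = {4, 5, 6}  B2 = {1, 5, 6}  B3 = {3, 5, 6}  B4 = {2, 5, 6}
Tree: B1–B2, B2–B3, B3–B4
The largest bag has 3 vertices, giving width 2; this decomposition certifies tw(G) ≤ 2. For the lower bound, G contains the cycle 4–6–1–5–4, so G is not a forest; only forests have treewidth ≤ 1, hence tw(G) ≥ 2. Therefore the treewidth is 2.

2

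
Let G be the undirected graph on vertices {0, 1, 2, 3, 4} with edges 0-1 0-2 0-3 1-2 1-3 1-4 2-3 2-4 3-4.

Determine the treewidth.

A width-3 tree decomposition is:
Bags: B1 = {0, 1, 2, 3}  B2 = {1, 2, 3, 4}
Tree: B1–B2
Each bag holds 4 vertices, so the decomposition has width 3, which upper-bounds the treewidth. Conversely, {0, 1, 2, 3} is a clique of size 4, and the vertices of any clique must share a bag in every tree decomposition; so some bag has ≥ 4 vertices and tw(G) ≥ 3. Therefore the treewidth is 3.

3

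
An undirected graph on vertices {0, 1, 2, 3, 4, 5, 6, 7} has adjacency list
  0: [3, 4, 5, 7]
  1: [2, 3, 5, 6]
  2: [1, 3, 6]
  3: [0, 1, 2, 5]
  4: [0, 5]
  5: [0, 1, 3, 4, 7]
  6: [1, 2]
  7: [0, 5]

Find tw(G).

A width-2 tree decomposition is:
Bags: B1 = {1, 3, 5}  B2 = {0, 3, 5}  B3 = {1, 2, 3}  B4 = {0, 4, 5}  B5 = {1, 2, 6}  B6 = {0, 5, 7}
Tree: B1–B2, B1–B3, B2–B4, B3–B5, B4–B6
The largest bag has 3 vertices, giving width 2; this decomposition certifies tw(G) ≤ 2. For the lower bound, the 3 vertices {1, 2, 3} are pairwise adjacent, and any tree decomposition puts a clique entirely inside one bag — forcing width ≥ 2. Therefore the treewidth is 2.

2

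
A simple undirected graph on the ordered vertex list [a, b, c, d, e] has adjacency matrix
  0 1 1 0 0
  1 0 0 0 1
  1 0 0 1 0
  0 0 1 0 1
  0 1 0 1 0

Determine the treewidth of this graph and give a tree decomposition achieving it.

The largest bag has 3 vertices, giving width 2; this decomposition certifies tw(G) ≤ 2. The edges d–c–a–b–e–d form a cycle, so G is not a tree and its treewidth is at least 2. Combining the bounds, tw(G) = 2.

Treewidth 2.
One optimal decomposition is:
Bags: B1 = {a, c, d}  B2 = {a, b, d}  B3 = {b, d, e}
Tree: B1–B2, B2–B3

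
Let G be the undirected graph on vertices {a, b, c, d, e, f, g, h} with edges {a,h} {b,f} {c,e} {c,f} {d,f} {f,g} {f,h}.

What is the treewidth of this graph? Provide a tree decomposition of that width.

Each bag holds 2 vertices, so the decomposition has width 1, which upper-bounds the treewidth. Since G has at least one edge (e.g. b–f), it is not an edgeless graph, so tw(G) ≥ 1. Therefore the treewidth is 1.

Treewidth 1.
Bags: B1 = {b, f}  B2 = {d, f}  B3 = {c, f}  B4 = {c, e}  B5 = {f, g}  B6 = {f, h}  B7 = {a, h}
Tree: B1–B2, B2–B3, B3–B4, B2–B5, B3–B6, B6–B7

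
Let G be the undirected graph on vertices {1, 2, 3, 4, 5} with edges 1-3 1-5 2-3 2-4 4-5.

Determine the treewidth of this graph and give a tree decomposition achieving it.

Treewidth 2.
Bags: B1 = {2, 3, 4}  B2 = {3, 4, 5}  B3 = {1, 3, 5}
Tree: B1–B2, B2–B3

Every bag has size at most 3, so the width is 3 − 1 = 2 and tw(G) ≤ 2. For the lower bound, G contains the cycle 3–2–4–5–1–3, so G is not a forest; only forests have treewidth ≤ 1, hence tw(G) ≥ 2. Combining the bounds, tw(G) = 2.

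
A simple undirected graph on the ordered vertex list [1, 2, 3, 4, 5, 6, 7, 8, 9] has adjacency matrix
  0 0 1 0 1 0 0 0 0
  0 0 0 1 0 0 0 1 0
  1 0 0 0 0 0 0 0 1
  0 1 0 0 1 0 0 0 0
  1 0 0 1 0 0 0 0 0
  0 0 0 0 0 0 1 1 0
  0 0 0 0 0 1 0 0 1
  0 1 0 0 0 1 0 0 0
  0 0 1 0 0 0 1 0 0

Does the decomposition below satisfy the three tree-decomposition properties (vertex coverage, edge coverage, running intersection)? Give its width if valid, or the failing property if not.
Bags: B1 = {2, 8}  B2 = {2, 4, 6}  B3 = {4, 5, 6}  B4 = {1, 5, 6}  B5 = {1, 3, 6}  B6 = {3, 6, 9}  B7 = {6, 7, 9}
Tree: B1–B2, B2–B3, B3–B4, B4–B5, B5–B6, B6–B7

A tree decomposition must satisfy three properties: every vertex lies in some bag; for every edge, both endpoints lie together in some bag; and for every vertex, the bags containing it form a connected subtree. Here edge (6,8) lies in no bag, so the decomposition is invalid.

No — edge (6,8) lies in no bag.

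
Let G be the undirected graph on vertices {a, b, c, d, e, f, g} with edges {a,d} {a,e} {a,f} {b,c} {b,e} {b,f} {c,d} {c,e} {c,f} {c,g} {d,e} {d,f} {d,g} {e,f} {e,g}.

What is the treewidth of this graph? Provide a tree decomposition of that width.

Treewidth 3.
One such decomposition:
Bags: B1 = {c, d, e, f}  B2 = {c, d, e, g}  B3 = {b, c, e, f}  B4 = {a, d, e, f}
Tree: B1–B2, B1–B3, B1–B4

The largest bag has 4 vertices, giving width 3; this decomposition certifies tw(G) ≤ 3. On the other hand G contains the 4-clique {c, d, e, g}. A clique must lie in a single bag of any decomposition, so no decomposition can have width below 3. Combining the bounds, tw(G) = 3.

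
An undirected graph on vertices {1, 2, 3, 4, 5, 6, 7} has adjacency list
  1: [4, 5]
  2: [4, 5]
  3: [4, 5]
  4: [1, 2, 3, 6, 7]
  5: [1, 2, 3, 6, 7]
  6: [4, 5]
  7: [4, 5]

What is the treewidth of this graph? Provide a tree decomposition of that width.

The largest bag has 3 vertices, giving width 2; this decomposition certifies tw(G) ≤ 2. The edges 5–7–4–1–5 form a cycle, so G is not a tree and its treewidth is at least 2. Hence tw(G) = 2 exactly.

Treewidth 2.
One optimal decomposition is:
Bags: B1 = {4, 5, 7}  B2 = {1, 4, 5}  B3 = {3, 4, 5}  B4 = {4, 5, 6}  B5 = {2, 4, 5}
Tree: B1–B2, B2–B3, B3–B4, B4–B5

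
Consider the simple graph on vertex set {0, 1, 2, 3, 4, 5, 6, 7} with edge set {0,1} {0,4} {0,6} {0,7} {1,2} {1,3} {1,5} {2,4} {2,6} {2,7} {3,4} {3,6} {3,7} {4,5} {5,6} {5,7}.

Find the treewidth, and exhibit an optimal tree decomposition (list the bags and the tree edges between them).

Treewidth 4.
One optimal decomposition is:
Bags: B1 = {0, 1, 2, 3, 5}  B2 = {0, 2, 3, 5, 7}  B3 = {0, 2, 3, 5, 6}  B4 = {0, 2, 3, 4, 5}
Tree: B1–B2, B2–B3, B3–B4

Each bag holds 5 vertices, so the decomposition has width 4, which upper-bounds the treewidth. For the lower bound: the 5 vertex sets {1,5}, {3,7}, {2,6}, {0}, {4} are disjoint, each induces a connected subgraph, and every pair is joined by at least one edge of G. Contracting each set to a single vertex therefore yields K_{5} as a minor, and since treewidth is minor-monotone, tw(G) ≥ tw(K_{5}) = 4. Combining the bounds, tw(G) = 4.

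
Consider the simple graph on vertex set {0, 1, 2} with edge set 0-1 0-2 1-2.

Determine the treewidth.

A width-2 tree decomposition is:
Bags: B1 = {0, 1, 2}
Tree: (single bag)
A single bag containing all 3 vertices is trivially a valid decomposition of width 2. For the lower bound, the 3 vertices {0, 1, 2} are pairwise adjacent, and any tree decomposition puts a clique entirely inside one bag — forcing width ≥ 2. Hence tw(G) = 2 exactly.

2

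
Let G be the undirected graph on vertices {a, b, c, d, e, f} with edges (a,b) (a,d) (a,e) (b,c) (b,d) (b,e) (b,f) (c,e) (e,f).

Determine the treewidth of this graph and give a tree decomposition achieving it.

The largest bag has 3 vertices, giving width 2; this decomposition certifies tw(G) ≤ 2. On the other hand G contains the 3-clique {a, b, d}. A clique must lie in a single bag of any decomposition, so no decomposition can have width below 2. The upper and lower bounds meet at 2, so that is the treewidth.

Treewidth 2.
Bags: B1 = {a, b, e}  B2 = {b, e, f}  B3 = {b, c, e}  B4 = {a, b, d}
Tree: B1–B2, B1–B3, B1–B4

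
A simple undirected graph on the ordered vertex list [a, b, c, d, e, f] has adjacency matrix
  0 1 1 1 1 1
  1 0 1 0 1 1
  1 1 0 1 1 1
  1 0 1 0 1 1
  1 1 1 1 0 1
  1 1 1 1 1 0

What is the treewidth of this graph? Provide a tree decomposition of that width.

Every bag has size at most 5, so the width is 5 − 1 = 4 and tw(G) ≤ 4. Conversely, {a, c, d, e, f} is a clique of size 5, and the vertices of any clique must share a bag in every tree decomposition; so some bag has ≥ 5 vertices and tw(G) ≥ 4. Combining the bounds, tw(G) = 4.

Treewidth 4.
Bags: B1 = {a, b, c, e, f}  B2 = {a, c, d, e, f}
Tree: B1–B2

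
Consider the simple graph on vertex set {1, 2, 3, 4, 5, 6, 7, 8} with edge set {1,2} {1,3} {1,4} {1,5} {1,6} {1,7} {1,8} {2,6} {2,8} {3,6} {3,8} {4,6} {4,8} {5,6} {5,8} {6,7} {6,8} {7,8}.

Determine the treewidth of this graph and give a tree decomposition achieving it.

Each bag holds 4 vertices, so the decomposition has width 3, which upper-bounds the treewidth. Conversely, {1, 2, 6, 8} is a clique of size 4, and the vertices of any clique must share a bag in every tree decomposition; so some bag has ≥ 4 vertices and tw(G) ≥ 3. Combining the bounds, tw(G) = 3.

Treewidth 3.
One optimal decomposition is:
Bags: B1 = {1, 6, 7, 8}  B2 = {1, 2, 6, 8}  B3 = {1, 5, 6, 8}  B4 = {1, 4, 6, 8}  B5 = {1, 3, 6, 8}
Tree: B1–B2, B1–B3, B1–B4, B4–B5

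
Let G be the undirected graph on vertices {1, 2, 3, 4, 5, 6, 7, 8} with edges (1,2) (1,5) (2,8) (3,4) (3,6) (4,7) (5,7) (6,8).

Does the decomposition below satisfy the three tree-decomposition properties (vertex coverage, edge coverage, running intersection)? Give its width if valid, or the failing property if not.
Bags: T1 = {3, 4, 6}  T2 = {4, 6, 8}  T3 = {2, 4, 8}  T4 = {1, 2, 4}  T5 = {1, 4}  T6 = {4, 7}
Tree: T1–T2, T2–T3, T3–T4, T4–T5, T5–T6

A tree decomposition must satisfy three properties: every vertex lies in some bag; for every edge, both endpoints lie together in some bag; and for every vertex, the bags containing it form a connected subtree. Here vertex 5 appears in no bag, so the decomposition is invalid.

No — vertex 5 appears in no bag.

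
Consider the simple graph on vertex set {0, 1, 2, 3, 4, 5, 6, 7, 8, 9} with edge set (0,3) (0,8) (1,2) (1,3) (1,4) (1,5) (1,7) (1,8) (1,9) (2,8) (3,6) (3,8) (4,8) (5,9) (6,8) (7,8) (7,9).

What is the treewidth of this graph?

A width-2 tree decomposition is:
Bags: B1 = {1, 3, 8}  B2 = {1, 7, 8}  B3 = {1, 7, 9}  B4 = {3, 6, 8}  B5 = {0, 3, 8}  B6 = {1, 4, 8}  B7 = {1, 5, 9}  B8 = {1, 2, 8}
Tree: B1–B2, B2–B3, B1–B4, B1–B5, B2–B6, B3–B7, B2–B8
Every bag has size at most 3, so the width is 3 − 1 = 2 and tw(G) ≤ 2. For the lower bound, the 3 vertices {0, 3, 8} are pairwise adjacent, and any tree decomposition puts a clique entirely inside one bag — forcing width ≥ 2. Therefore the treewidth is 2.

2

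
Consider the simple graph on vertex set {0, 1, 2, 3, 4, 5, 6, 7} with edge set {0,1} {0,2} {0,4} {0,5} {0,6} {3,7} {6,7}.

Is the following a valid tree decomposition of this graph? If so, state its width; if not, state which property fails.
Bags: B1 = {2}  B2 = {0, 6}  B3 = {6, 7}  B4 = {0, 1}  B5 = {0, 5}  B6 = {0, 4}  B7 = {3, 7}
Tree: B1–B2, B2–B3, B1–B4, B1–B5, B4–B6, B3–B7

No — edge (0,2) lies in no bag.

A tree decomposition must satisfy three properties: every vertex lies in some bag; for every edge, both endpoints lie together in some bag; and for every vertex, the bags containing it form a connected subtree. Here edge (0,2) lies in no bag, so the decomposition is invalid.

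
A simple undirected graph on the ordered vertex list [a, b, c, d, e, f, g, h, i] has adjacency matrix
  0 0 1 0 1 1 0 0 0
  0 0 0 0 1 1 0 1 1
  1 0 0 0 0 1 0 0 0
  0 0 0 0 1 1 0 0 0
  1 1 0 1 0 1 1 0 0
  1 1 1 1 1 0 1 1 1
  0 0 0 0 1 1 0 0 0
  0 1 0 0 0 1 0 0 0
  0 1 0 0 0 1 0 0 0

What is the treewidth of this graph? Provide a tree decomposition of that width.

Treewidth 2.
One optimal decomposition is:
Bags: B1 = {e, f, g}  B2 = {a, e, f}  B3 = {d, e, f}  B4 = {b, e, f}  B5 = {b, f, h}  B6 = {b, f, i}  B7 = {a, c, f}
Tree: B1–B2, B1–B3, B2–B4, B4–B5, B4–B6, B2–B7

The largest bag has 3 vertices, giving width 2; this decomposition certifies tw(G) ≤ 2. On the other hand G contains the 3-clique {d, e, f}. A clique must lie in a single bag of any decomposition, so no decomposition can have width below 2. Combining the bounds, tw(G) = 2.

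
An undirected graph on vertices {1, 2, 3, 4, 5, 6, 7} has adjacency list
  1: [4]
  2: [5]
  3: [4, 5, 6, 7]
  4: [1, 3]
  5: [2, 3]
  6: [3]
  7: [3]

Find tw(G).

1

A width-1 tree decomposition is:
Bags: B1 = {3, 7}  B2 = {3, 5}  B3 = {2, 5}  B4 = {3, 4}  B5 = {1, 4}  B6 = {3, 6}
Tree: B1–B2, B2–B3, B1–B4, B4–B5, B4–B6
Every bag has size at most 2, so the width is 2 − 1 = 1 and tw(G) ≤ 1. Since G has at least one edge (e.g. 3–7), it is not an edgeless graph, so tw(G) ≥ 1. Therefore the treewidth is 1.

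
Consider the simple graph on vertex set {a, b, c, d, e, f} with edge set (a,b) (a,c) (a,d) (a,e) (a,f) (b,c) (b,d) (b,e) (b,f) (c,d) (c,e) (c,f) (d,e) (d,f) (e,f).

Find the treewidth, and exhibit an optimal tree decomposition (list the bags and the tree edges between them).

Treewidth 5.
Bags: B1 = {a, b, c, d, e, f}
Tree: (single bag)

With just one bag of size 6, the width is 6 − 1 = 5, so tw(G) ≤ 5. For the lower bound, the 6 vertices {a, b, c, d, e, f} are pairwise adjacent, and any tree decomposition puts a clique entirely inside one bag — forcing width ≥ 5. The upper and lower bounds meet at 5, so that is the treewidth.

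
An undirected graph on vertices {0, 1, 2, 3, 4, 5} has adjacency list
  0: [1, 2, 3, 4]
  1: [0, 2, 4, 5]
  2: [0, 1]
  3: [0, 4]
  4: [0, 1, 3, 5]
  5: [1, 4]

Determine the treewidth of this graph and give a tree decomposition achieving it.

The largest bag has 3 vertices, giving width 2; this decomposition certifies tw(G) ≤ 2. On the other hand G contains the 3-clique {0, 1, 2}. A clique must lie in a single bag of any decomposition, so no decomposition can have width below 2. Therefore the treewidth is 2.

Treewidth 2.
Bags: B1 = {0, 3, 4}  B2 = {0, 1, 4}  B3 = {1, 4, 5}  B4 = {0, 1, 2}
Tree: B1–B2, B2–B3, B2–B4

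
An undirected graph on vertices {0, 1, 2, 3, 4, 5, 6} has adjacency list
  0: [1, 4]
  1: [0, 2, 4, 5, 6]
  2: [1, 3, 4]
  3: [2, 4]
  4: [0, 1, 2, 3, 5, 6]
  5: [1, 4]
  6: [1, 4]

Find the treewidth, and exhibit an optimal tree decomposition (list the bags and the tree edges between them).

Treewidth 2.
Bags: B1 = {1, 2, 4}  B2 = {2, 3, 4}  B3 = {0, 1, 4}  B4 = {1, 4, 5}  B5 = {1, 4, 6}
Tree: B1–B2, B1–B3, B3–B4, B1–B5

Every bag has size at most 3, so the width is 3 − 1 = 2 and tw(G) ≤ 2. On the other hand G contains the 3-clique {0, 1, 4}. A clique must lie in a single bag of any decomposition, so no decomposition can have width below 2. Combining the bounds, tw(G) = 2.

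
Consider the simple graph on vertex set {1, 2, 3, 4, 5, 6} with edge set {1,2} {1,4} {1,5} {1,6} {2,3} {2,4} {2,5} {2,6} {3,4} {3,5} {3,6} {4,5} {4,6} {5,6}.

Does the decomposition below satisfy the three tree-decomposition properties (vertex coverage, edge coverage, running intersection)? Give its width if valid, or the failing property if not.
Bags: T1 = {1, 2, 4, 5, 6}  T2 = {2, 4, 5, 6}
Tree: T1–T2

A tree decomposition must satisfy three properties: every vertex lies in some bag; for every edge, both endpoints lie together in some bag; and for every vertex, the bags containing it form a connected subtree. Here vertex 3 appears in no bag, so the decomposition is invalid.

No — vertex 3 appears in no bag.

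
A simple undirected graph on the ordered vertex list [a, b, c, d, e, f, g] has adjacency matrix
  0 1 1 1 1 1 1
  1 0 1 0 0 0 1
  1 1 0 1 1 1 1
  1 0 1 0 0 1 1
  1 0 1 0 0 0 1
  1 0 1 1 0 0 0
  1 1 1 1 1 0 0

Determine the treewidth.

3

A width-3 tree decomposition is:
Bags: B1 = {a, b, c, g}  B2 = {a, c, d, g}  B3 = {a, c, e, g}  B4 = {a, c, d, f}
Tree: B1–B2, B1–B3, B2–B4
Each bag holds 4 vertices, so the decomposition has width 3, which upper-bounds the treewidth. For the lower bound, the 4 vertices {a, c, d, g} are pairwise adjacent, and any tree decomposition puts a clique entirely inside one bag — forcing width ≥ 3. The upper and lower bounds meet at 3, so that is the treewidth.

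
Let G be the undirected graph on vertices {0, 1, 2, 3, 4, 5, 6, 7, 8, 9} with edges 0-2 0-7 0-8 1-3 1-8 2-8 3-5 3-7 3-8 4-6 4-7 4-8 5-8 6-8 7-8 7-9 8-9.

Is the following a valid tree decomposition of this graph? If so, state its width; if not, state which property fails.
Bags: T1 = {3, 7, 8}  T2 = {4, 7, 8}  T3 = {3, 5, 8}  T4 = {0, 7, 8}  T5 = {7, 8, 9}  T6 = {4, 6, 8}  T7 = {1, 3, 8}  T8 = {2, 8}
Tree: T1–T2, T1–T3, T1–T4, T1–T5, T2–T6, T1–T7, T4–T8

No — edge (0,2) lies in no bag.

A tree decomposition must satisfy three properties: every vertex lies in some bag; for every edge, both endpoints lie together in some bag; and for every vertex, the bags containing it form a connected subtree. Here edge (0,2) lies in no bag, so the decomposition is invalid.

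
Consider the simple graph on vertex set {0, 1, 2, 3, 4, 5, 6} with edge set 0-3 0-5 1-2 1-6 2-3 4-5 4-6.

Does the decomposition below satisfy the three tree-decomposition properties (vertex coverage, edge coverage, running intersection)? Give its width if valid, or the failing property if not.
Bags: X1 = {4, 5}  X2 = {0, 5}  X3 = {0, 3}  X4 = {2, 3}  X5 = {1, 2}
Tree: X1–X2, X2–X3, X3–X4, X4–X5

No — vertex 6 appears in no bag.

A tree decomposition must satisfy three properties: every vertex lies in some bag; for every edge, both endpoints lie together in some bag; and for every vertex, the bags containing it form a connected subtree. Here vertex 6 appears in no bag, so the decomposition is invalid.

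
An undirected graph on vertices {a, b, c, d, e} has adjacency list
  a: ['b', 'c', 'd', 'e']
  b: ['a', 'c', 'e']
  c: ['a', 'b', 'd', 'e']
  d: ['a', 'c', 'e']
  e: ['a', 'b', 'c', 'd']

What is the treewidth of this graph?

3

A width-3 tree decomposition is:
Bags: B1 = {a, b, c, e}  B2 = {a, c, d, e}
Tree: B1–B2
The largest bag has 4 vertices, giving width 3; this decomposition certifies tw(G) ≤ 3. For the lower bound, the 4 vertices {a, c, d, e} are pairwise adjacent, and any tree decomposition puts a clique entirely inside one bag — forcing width ≥ 3. Combining the bounds, tw(G) = 3.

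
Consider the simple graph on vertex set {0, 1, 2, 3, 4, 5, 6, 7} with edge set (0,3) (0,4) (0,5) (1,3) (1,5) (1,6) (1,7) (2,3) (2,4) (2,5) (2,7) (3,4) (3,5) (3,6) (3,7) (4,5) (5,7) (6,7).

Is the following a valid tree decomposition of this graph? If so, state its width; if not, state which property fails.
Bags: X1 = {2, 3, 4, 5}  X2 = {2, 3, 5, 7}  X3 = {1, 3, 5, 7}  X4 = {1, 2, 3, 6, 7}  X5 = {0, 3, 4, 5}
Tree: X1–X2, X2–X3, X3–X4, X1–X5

No — bags containing vertex 2 are not connected in the tree.

A tree decomposition must satisfy three properties: every vertex lies in some bag; for every edge, both endpoints lie together in some bag; and for every vertex, the bags containing it form a connected subtree. Here bags containing vertex 2 are not connected in the tree, so the decomposition is invalid.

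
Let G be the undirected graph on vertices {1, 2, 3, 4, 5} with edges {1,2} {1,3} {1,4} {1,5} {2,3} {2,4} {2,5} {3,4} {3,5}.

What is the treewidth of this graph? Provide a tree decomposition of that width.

Every bag has size at most 4, so the width is 4 − 1 = 3 and tw(G) ≤ 3. Conversely, {1, 2, 3, 4} is a clique of size 4, and the vertices of any clique must share a bag in every tree decomposition; so some bag has ≥ 4 vertices and tw(G) ≥ 3. Hence tw(G) = 3 exactly.

Treewidth 3.
Bags: B1 = {1, 2, 3, 5}  B2 = {1, 2, 3, 4}
Tree: B1–B2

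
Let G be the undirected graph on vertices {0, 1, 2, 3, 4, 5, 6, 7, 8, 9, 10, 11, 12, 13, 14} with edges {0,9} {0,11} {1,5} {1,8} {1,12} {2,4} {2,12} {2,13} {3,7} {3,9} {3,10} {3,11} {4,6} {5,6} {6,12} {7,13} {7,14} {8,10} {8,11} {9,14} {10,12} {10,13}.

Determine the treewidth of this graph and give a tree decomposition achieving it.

Every bag has size at most 4, so the width is 4 − 1 = 3 and tw(G) ≤ 3. For the lower bound: the 4 vertex sets {0,9,14}, {7}, {3}, {8,10,11,13} are disjoint, each induces a connected subgraph, and every pair is joined by at least one edge of G. Contracting each set to a single vertex therefore yields K_{4} as a minor, and since treewidth is minor-monotone, tw(G) ≥ tw(K_{4}) = 3. Therefore the treewidth is 3.

Treewidth 3.
One optimal decomposition is:
Bags: B1 = {0, 7, 9, 14}  B2 = {0, 3, 7, 9}  B3 = {0, 3, 7, 11}  B4 = {3, 7, 11, 13}  B5 = {3, 10, 11, 13}  B6 = {8, 10, 11, 13}  B7 = {2, 8, 10, 13}  B8 = {2, 8, 10, 12}  B9 = {1, 2, 8, 12}  B10 = {1, 2, 4, 12}  B11 = {1, 4, 6, 12}  B12 = {1, 4, 5, 6}
Tree: B1–B2, B2–B3, B3–B4, B4–B5, B5–B6, B6–B7, B7–B8, B8–B9, B9–B10, B10–B11, B11–B12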